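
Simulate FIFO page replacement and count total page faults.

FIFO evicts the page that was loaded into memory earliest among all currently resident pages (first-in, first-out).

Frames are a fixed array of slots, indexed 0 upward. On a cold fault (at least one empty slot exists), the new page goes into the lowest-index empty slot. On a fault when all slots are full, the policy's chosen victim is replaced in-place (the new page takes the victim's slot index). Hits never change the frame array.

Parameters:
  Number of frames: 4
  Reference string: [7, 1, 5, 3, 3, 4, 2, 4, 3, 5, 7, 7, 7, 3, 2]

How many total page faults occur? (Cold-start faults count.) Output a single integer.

Answer: 7

Derivation:
Step 0: ref 7 → FAULT, frames=[7,-,-,-]
Step 1: ref 1 → FAULT, frames=[7,1,-,-]
Step 2: ref 5 → FAULT, frames=[7,1,5,-]
Step 3: ref 3 → FAULT, frames=[7,1,5,3]
Step 4: ref 3 → HIT, frames=[7,1,5,3]
Step 5: ref 4 → FAULT (evict 7), frames=[4,1,5,3]
Step 6: ref 2 → FAULT (evict 1), frames=[4,2,5,3]
Step 7: ref 4 → HIT, frames=[4,2,5,3]
Step 8: ref 3 → HIT, frames=[4,2,5,3]
Step 9: ref 5 → HIT, frames=[4,2,5,3]
Step 10: ref 7 → FAULT (evict 5), frames=[4,2,7,3]
Step 11: ref 7 → HIT, frames=[4,2,7,3]
Step 12: ref 7 → HIT, frames=[4,2,7,3]
Step 13: ref 3 → HIT, frames=[4,2,7,3]
Step 14: ref 2 → HIT, frames=[4,2,7,3]
Total faults: 7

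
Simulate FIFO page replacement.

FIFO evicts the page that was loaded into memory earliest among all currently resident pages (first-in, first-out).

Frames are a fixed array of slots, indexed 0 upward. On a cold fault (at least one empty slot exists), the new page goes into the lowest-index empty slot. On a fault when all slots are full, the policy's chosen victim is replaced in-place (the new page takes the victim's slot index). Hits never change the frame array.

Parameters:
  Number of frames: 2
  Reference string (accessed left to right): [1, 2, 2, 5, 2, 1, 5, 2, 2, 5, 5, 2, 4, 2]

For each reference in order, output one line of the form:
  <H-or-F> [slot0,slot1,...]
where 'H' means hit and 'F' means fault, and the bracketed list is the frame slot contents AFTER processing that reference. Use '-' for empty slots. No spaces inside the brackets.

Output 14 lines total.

F [1,-]
F [1,2]
H [1,2]
F [5,2]
H [5,2]
F [5,1]
H [5,1]
F [2,1]
H [2,1]
F [2,5]
H [2,5]
H [2,5]
F [4,5]
F [4,2]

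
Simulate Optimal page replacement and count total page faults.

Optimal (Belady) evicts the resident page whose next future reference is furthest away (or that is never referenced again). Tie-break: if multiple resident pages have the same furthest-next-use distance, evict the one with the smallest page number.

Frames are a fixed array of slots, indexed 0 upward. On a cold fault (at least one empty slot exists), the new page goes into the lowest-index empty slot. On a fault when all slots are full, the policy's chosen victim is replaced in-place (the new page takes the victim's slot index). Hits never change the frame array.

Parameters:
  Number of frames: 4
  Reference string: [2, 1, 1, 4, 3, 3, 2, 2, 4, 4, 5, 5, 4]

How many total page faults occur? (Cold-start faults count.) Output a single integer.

Step 0: ref 2 → FAULT, frames=[2,-,-,-]
Step 1: ref 1 → FAULT, frames=[2,1,-,-]
Step 2: ref 1 → HIT, frames=[2,1,-,-]
Step 3: ref 4 → FAULT, frames=[2,1,4,-]
Step 4: ref 3 → FAULT, frames=[2,1,4,3]
Step 5: ref 3 → HIT, frames=[2,1,4,3]
Step 6: ref 2 → HIT, frames=[2,1,4,3]
Step 7: ref 2 → HIT, frames=[2,1,4,3]
Step 8: ref 4 → HIT, frames=[2,1,4,3]
Step 9: ref 4 → HIT, frames=[2,1,4,3]
Step 10: ref 5 → FAULT (evict 1), frames=[2,5,4,3]
Step 11: ref 5 → HIT, frames=[2,5,4,3]
Step 12: ref 4 → HIT, frames=[2,5,4,3]
Total faults: 5

Answer: 5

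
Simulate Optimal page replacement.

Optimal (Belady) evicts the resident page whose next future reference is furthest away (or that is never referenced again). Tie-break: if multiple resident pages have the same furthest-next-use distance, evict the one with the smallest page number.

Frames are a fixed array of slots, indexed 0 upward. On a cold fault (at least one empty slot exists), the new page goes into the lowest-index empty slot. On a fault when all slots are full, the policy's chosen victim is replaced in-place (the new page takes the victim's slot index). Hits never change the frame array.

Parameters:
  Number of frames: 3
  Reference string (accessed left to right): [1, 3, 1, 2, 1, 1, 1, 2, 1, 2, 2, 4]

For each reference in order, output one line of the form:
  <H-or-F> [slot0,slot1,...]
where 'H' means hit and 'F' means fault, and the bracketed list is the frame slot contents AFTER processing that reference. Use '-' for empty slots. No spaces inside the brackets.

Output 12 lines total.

F [1,-,-]
F [1,3,-]
H [1,3,-]
F [1,3,2]
H [1,3,2]
H [1,3,2]
H [1,3,2]
H [1,3,2]
H [1,3,2]
H [1,3,2]
H [1,3,2]
F [4,3,2]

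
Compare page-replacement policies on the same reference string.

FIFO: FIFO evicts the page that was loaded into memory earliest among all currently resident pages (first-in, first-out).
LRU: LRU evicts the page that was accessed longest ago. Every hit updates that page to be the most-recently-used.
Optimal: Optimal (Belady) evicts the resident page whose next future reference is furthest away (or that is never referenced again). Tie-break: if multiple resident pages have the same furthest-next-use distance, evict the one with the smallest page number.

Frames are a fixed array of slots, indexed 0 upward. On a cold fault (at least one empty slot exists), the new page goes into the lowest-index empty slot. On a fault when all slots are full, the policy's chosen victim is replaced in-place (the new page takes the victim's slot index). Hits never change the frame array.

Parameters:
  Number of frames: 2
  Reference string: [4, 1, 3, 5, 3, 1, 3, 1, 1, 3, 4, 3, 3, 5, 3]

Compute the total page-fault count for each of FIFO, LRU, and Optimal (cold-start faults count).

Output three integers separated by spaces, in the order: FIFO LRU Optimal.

Answer: 9 7 7

Derivation:
--- FIFO ---
  step 0: ref 4 -> FAULT, frames=[4,-] (faults so far: 1)
  step 1: ref 1 -> FAULT, frames=[4,1] (faults so far: 2)
  step 2: ref 3 -> FAULT, evict 4, frames=[3,1] (faults so far: 3)
  step 3: ref 5 -> FAULT, evict 1, frames=[3,5] (faults so far: 4)
  step 4: ref 3 -> HIT, frames=[3,5] (faults so far: 4)
  step 5: ref 1 -> FAULT, evict 3, frames=[1,5] (faults so far: 5)
  step 6: ref 3 -> FAULT, evict 5, frames=[1,3] (faults so far: 6)
  step 7: ref 1 -> HIT, frames=[1,3] (faults so far: 6)
  step 8: ref 1 -> HIT, frames=[1,3] (faults so far: 6)
  step 9: ref 3 -> HIT, frames=[1,3] (faults so far: 6)
  step 10: ref 4 -> FAULT, evict 1, frames=[4,3] (faults so far: 7)
  step 11: ref 3 -> HIT, frames=[4,3] (faults so far: 7)
  step 12: ref 3 -> HIT, frames=[4,3] (faults so far: 7)
  step 13: ref 5 -> FAULT, evict 3, frames=[4,5] (faults so far: 8)
  step 14: ref 3 -> FAULT, evict 4, frames=[3,5] (faults so far: 9)
  FIFO total faults: 9
--- LRU ---
  step 0: ref 4 -> FAULT, frames=[4,-] (faults so far: 1)
  step 1: ref 1 -> FAULT, frames=[4,1] (faults so far: 2)
  step 2: ref 3 -> FAULT, evict 4, frames=[3,1] (faults so far: 3)
  step 3: ref 5 -> FAULT, evict 1, frames=[3,5] (faults so far: 4)
  step 4: ref 3 -> HIT, frames=[3,5] (faults so far: 4)
  step 5: ref 1 -> FAULT, evict 5, frames=[3,1] (faults so far: 5)
  step 6: ref 3 -> HIT, frames=[3,1] (faults so far: 5)
  step 7: ref 1 -> HIT, frames=[3,1] (faults so far: 5)
  step 8: ref 1 -> HIT, frames=[3,1] (faults so far: 5)
  step 9: ref 3 -> HIT, frames=[3,1] (faults so far: 5)
  step 10: ref 4 -> FAULT, evict 1, frames=[3,4] (faults so far: 6)
  step 11: ref 3 -> HIT, frames=[3,4] (faults so far: 6)
  step 12: ref 3 -> HIT, frames=[3,4] (faults so far: 6)
  step 13: ref 5 -> FAULT, evict 4, frames=[3,5] (faults so far: 7)
  step 14: ref 3 -> HIT, frames=[3,5] (faults so far: 7)
  LRU total faults: 7
--- Optimal ---
  step 0: ref 4 -> FAULT, frames=[4,-] (faults so far: 1)
  step 1: ref 1 -> FAULT, frames=[4,1] (faults so far: 2)
  step 2: ref 3 -> FAULT, evict 4, frames=[3,1] (faults so far: 3)
  step 3: ref 5 -> FAULT, evict 1, frames=[3,5] (faults so far: 4)
  step 4: ref 3 -> HIT, frames=[3,5] (faults so far: 4)
  step 5: ref 1 -> FAULT, evict 5, frames=[3,1] (faults so far: 5)
  step 6: ref 3 -> HIT, frames=[3,1] (faults so far: 5)
  step 7: ref 1 -> HIT, frames=[3,1] (faults so far: 5)
  step 8: ref 1 -> HIT, frames=[3,1] (faults so far: 5)
  step 9: ref 3 -> HIT, frames=[3,1] (faults so far: 5)
  step 10: ref 4 -> FAULT, evict 1, frames=[3,4] (faults so far: 6)
  step 11: ref 3 -> HIT, frames=[3,4] (faults so far: 6)
  step 12: ref 3 -> HIT, frames=[3,4] (faults so far: 6)
  step 13: ref 5 -> FAULT, evict 4, frames=[3,5] (faults so far: 7)
  step 14: ref 3 -> HIT, frames=[3,5] (faults so far: 7)
  Optimal total faults: 7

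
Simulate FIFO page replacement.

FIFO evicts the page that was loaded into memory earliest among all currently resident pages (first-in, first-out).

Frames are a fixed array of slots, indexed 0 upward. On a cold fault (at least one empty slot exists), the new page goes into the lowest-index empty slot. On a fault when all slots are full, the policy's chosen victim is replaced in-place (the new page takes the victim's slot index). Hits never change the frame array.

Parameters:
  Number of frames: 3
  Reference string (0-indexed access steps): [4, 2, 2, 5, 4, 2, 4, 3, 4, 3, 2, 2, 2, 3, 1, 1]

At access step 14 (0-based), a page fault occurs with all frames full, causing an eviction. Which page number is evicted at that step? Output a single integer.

Step 0: ref 4 -> FAULT, frames=[4,-,-]
Step 1: ref 2 -> FAULT, frames=[4,2,-]
Step 2: ref 2 -> HIT, frames=[4,2,-]
Step 3: ref 5 -> FAULT, frames=[4,2,5]
Step 4: ref 4 -> HIT, frames=[4,2,5]
Step 5: ref 2 -> HIT, frames=[4,2,5]
Step 6: ref 4 -> HIT, frames=[4,2,5]
Step 7: ref 3 -> FAULT, evict 4, frames=[3,2,5]
Step 8: ref 4 -> FAULT, evict 2, frames=[3,4,5]
Step 9: ref 3 -> HIT, frames=[3,4,5]
Step 10: ref 2 -> FAULT, evict 5, frames=[3,4,2]
Step 11: ref 2 -> HIT, frames=[3,4,2]
Step 12: ref 2 -> HIT, frames=[3,4,2]
Step 13: ref 3 -> HIT, frames=[3,4,2]
Step 14: ref 1 -> FAULT, evict 3, frames=[1,4,2]
At step 14: evicted page 3

Answer: 3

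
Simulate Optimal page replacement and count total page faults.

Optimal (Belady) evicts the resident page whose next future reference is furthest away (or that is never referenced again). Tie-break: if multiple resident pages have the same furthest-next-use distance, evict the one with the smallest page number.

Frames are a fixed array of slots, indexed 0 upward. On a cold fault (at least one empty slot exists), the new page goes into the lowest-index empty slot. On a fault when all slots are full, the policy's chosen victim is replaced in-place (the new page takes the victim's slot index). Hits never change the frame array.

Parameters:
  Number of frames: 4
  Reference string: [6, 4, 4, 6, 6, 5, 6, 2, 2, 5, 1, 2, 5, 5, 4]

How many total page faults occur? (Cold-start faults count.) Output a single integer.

Answer: 5

Derivation:
Step 0: ref 6 → FAULT, frames=[6,-,-,-]
Step 1: ref 4 → FAULT, frames=[6,4,-,-]
Step 2: ref 4 → HIT, frames=[6,4,-,-]
Step 3: ref 6 → HIT, frames=[6,4,-,-]
Step 4: ref 6 → HIT, frames=[6,4,-,-]
Step 5: ref 5 → FAULT, frames=[6,4,5,-]
Step 6: ref 6 → HIT, frames=[6,4,5,-]
Step 7: ref 2 → FAULT, frames=[6,4,5,2]
Step 8: ref 2 → HIT, frames=[6,4,5,2]
Step 9: ref 5 → HIT, frames=[6,4,5,2]
Step 10: ref 1 → FAULT (evict 6), frames=[1,4,5,2]
Step 11: ref 2 → HIT, frames=[1,4,5,2]
Step 12: ref 5 → HIT, frames=[1,4,5,2]
Step 13: ref 5 → HIT, frames=[1,4,5,2]
Step 14: ref 4 → HIT, frames=[1,4,5,2]
Total faults: 5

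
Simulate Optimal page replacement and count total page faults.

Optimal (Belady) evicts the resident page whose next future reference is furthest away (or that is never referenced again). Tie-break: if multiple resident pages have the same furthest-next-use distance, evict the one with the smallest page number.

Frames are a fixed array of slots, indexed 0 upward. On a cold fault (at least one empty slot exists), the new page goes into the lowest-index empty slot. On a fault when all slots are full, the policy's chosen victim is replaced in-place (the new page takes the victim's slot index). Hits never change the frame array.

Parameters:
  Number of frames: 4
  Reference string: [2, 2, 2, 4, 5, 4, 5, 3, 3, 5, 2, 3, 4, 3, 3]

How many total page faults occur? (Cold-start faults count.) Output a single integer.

Answer: 4

Derivation:
Step 0: ref 2 → FAULT, frames=[2,-,-,-]
Step 1: ref 2 → HIT, frames=[2,-,-,-]
Step 2: ref 2 → HIT, frames=[2,-,-,-]
Step 3: ref 4 → FAULT, frames=[2,4,-,-]
Step 4: ref 5 → FAULT, frames=[2,4,5,-]
Step 5: ref 4 → HIT, frames=[2,4,5,-]
Step 6: ref 5 → HIT, frames=[2,4,5,-]
Step 7: ref 3 → FAULT, frames=[2,4,5,3]
Step 8: ref 3 → HIT, frames=[2,4,5,3]
Step 9: ref 5 → HIT, frames=[2,4,5,3]
Step 10: ref 2 → HIT, frames=[2,4,5,3]
Step 11: ref 3 → HIT, frames=[2,4,5,3]
Step 12: ref 4 → HIT, frames=[2,4,5,3]
Step 13: ref 3 → HIT, frames=[2,4,5,3]
Step 14: ref 3 → HIT, frames=[2,4,5,3]
Total faults: 4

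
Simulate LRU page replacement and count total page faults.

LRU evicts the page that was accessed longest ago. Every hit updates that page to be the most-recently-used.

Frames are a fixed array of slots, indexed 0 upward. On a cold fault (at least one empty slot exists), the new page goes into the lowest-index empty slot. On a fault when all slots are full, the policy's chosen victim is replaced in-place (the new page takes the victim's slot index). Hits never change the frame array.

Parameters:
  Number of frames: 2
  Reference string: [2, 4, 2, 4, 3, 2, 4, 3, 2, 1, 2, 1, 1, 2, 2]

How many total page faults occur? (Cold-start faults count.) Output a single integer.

Answer: 8

Derivation:
Step 0: ref 2 → FAULT, frames=[2,-]
Step 1: ref 4 → FAULT, frames=[2,4]
Step 2: ref 2 → HIT, frames=[2,4]
Step 3: ref 4 → HIT, frames=[2,4]
Step 4: ref 3 → FAULT (evict 2), frames=[3,4]
Step 5: ref 2 → FAULT (evict 4), frames=[3,2]
Step 6: ref 4 → FAULT (evict 3), frames=[4,2]
Step 7: ref 3 → FAULT (evict 2), frames=[4,3]
Step 8: ref 2 → FAULT (evict 4), frames=[2,3]
Step 9: ref 1 → FAULT (evict 3), frames=[2,1]
Step 10: ref 2 → HIT, frames=[2,1]
Step 11: ref 1 → HIT, frames=[2,1]
Step 12: ref 1 → HIT, frames=[2,1]
Step 13: ref 2 → HIT, frames=[2,1]
Step 14: ref 2 → HIT, frames=[2,1]
Total faults: 8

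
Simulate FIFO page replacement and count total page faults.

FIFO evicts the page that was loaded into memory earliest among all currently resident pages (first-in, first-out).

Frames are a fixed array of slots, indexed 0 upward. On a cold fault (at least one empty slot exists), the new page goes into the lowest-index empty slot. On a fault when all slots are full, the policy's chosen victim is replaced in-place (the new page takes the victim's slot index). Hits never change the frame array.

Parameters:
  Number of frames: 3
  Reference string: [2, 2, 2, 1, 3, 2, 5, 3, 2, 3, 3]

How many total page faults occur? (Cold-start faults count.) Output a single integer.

Answer: 5

Derivation:
Step 0: ref 2 → FAULT, frames=[2,-,-]
Step 1: ref 2 → HIT, frames=[2,-,-]
Step 2: ref 2 → HIT, frames=[2,-,-]
Step 3: ref 1 → FAULT, frames=[2,1,-]
Step 4: ref 3 → FAULT, frames=[2,1,3]
Step 5: ref 2 → HIT, frames=[2,1,3]
Step 6: ref 5 → FAULT (evict 2), frames=[5,1,3]
Step 7: ref 3 → HIT, frames=[5,1,3]
Step 8: ref 2 → FAULT (evict 1), frames=[5,2,3]
Step 9: ref 3 → HIT, frames=[5,2,3]
Step 10: ref 3 → HIT, frames=[5,2,3]
Total faults: 5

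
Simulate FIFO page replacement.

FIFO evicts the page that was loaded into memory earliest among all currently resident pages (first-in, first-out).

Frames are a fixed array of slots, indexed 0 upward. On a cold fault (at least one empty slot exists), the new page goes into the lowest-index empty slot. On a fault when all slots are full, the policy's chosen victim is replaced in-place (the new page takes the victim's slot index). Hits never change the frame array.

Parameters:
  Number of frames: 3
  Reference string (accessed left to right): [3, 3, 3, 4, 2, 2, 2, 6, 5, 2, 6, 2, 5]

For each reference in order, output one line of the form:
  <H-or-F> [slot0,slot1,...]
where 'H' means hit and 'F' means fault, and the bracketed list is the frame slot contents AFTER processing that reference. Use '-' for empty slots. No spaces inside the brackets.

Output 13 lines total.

F [3,-,-]
H [3,-,-]
H [3,-,-]
F [3,4,-]
F [3,4,2]
H [3,4,2]
H [3,4,2]
F [6,4,2]
F [6,5,2]
H [6,5,2]
H [6,5,2]
H [6,5,2]
H [6,5,2]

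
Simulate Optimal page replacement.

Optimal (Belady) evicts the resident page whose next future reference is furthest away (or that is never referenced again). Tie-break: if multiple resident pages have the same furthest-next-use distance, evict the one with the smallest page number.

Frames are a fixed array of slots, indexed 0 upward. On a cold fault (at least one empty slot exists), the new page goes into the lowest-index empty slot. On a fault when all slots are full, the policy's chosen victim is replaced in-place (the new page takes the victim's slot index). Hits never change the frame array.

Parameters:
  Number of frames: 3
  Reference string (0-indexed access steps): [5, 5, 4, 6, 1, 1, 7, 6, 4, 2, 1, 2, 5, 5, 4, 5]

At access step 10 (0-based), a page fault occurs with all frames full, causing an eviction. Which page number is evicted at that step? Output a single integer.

Step 0: ref 5 -> FAULT, frames=[5,-,-]
Step 1: ref 5 -> HIT, frames=[5,-,-]
Step 2: ref 4 -> FAULT, frames=[5,4,-]
Step 3: ref 6 -> FAULT, frames=[5,4,6]
Step 4: ref 1 -> FAULT, evict 5, frames=[1,4,6]
Step 5: ref 1 -> HIT, frames=[1,4,6]
Step 6: ref 7 -> FAULT, evict 1, frames=[7,4,6]
Step 7: ref 6 -> HIT, frames=[7,4,6]
Step 8: ref 4 -> HIT, frames=[7,4,6]
Step 9: ref 2 -> FAULT, evict 6, frames=[7,4,2]
Step 10: ref 1 -> FAULT, evict 7, frames=[1,4,2]
At step 10: evicted page 7

Answer: 7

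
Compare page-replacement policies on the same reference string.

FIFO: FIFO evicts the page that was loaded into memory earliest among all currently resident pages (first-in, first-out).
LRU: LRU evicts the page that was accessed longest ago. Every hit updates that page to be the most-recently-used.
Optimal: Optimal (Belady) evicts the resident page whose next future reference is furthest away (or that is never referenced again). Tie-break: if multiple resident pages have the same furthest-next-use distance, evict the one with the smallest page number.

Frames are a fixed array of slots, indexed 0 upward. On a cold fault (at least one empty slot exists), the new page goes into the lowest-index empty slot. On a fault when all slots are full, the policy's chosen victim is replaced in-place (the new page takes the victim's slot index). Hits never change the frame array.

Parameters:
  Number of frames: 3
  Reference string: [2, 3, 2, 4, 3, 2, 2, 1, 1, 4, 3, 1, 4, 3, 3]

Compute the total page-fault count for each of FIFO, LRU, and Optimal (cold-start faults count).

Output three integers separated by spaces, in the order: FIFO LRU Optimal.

--- FIFO ---
  step 0: ref 2 -> FAULT, frames=[2,-,-] (faults so far: 1)
  step 1: ref 3 -> FAULT, frames=[2,3,-] (faults so far: 2)
  step 2: ref 2 -> HIT, frames=[2,3,-] (faults so far: 2)
  step 3: ref 4 -> FAULT, frames=[2,3,4] (faults so far: 3)
  step 4: ref 3 -> HIT, frames=[2,3,4] (faults so far: 3)
  step 5: ref 2 -> HIT, frames=[2,3,4] (faults so far: 3)
  step 6: ref 2 -> HIT, frames=[2,3,4] (faults so far: 3)
  step 7: ref 1 -> FAULT, evict 2, frames=[1,3,4] (faults so far: 4)
  step 8: ref 1 -> HIT, frames=[1,3,4] (faults so far: 4)
  step 9: ref 4 -> HIT, frames=[1,3,4] (faults so far: 4)
  step 10: ref 3 -> HIT, frames=[1,3,4] (faults so far: 4)
  step 11: ref 1 -> HIT, frames=[1,3,4] (faults so far: 4)
  step 12: ref 4 -> HIT, frames=[1,3,4] (faults so far: 4)
  step 13: ref 3 -> HIT, frames=[1,3,4] (faults so far: 4)
  step 14: ref 3 -> HIT, frames=[1,3,4] (faults so far: 4)
  FIFO total faults: 4
--- LRU ---
  step 0: ref 2 -> FAULT, frames=[2,-,-] (faults so far: 1)
  step 1: ref 3 -> FAULT, frames=[2,3,-] (faults so far: 2)
  step 2: ref 2 -> HIT, frames=[2,3,-] (faults so far: 2)
  step 3: ref 4 -> FAULT, frames=[2,3,4] (faults so far: 3)
  step 4: ref 3 -> HIT, frames=[2,3,4] (faults so far: 3)
  step 5: ref 2 -> HIT, frames=[2,3,4] (faults so far: 3)
  step 6: ref 2 -> HIT, frames=[2,3,4] (faults so far: 3)
  step 7: ref 1 -> FAULT, evict 4, frames=[2,3,1] (faults so far: 4)
  step 8: ref 1 -> HIT, frames=[2,3,1] (faults so far: 4)
  step 9: ref 4 -> FAULT, evict 3, frames=[2,4,1] (faults so far: 5)
  step 10: ref 3 -> FAULT, evict 2, frames=[3,4,1] (faults so far: 6)
  step 11: ref 1 -> HIT, frames=[3,4,1] (faults so far: 6)
  step 12: ref 4 -> HIT, frames=[3,4,1] (faults so far: 6)
  step 13: ref 3 -> HIT, frames=[3,4,1] (faults so far: 6)
  step 14: ref 3 -> HIT, frames=[3,4,1] (faults so far: 6)
  LRU total faults: 6
--- Optimal ---
  step 0: ref 2 -> FAULT, frames=[2,-,-] (faults so far: 1)
  step 1: ref 3 -> FAULT, frames=[2,3,-] (faults so far: 2)
  step 2: ref 2 -> HIT, frames=[2,3,-] (faults so far: 2)
  step 3: ref 4 -> FAULT, frames=[2,3,4] (faults so far: 3)
  step 4: ref 3 -> HIT, frames=[2,3,4] (faults so far: 3)
  step 5: ref 2 -> HIT, frames=[2,3,4] (faults so far: 3)
  step 6: ref 2 -> HIT, frames=[2,3,4] (faults so far: 3)
  step 7: ref 1 -> FAULT, evict 2, frames=[1,3,4] (faults so far: 4)
  step 8: ref 1 -> HIT, frames=[1,3,4] (faults so far: 4)
  step 9: ref 4 -> HIT, frames=[1,3,4] (faults so far: 4)
  step 10: ref 3 -> HIT, frames=[1,3,4] (faults so far: 4)
  step 11: ref 1 -> HIT, frames=[1,3,4] (faults so far: 4)
  step 12: ref 4 -> HIT, frames=[1,3,4] (faults so far: 4)
  step 13: ref 3 -> HIT, frames=[1,3,4] (faults so far: 4)
  step 14: ref 3 -> HIT, frames=[1,3,4] (faults so far: 4)
  Optimal total faults: 4

Answer: 4 6 4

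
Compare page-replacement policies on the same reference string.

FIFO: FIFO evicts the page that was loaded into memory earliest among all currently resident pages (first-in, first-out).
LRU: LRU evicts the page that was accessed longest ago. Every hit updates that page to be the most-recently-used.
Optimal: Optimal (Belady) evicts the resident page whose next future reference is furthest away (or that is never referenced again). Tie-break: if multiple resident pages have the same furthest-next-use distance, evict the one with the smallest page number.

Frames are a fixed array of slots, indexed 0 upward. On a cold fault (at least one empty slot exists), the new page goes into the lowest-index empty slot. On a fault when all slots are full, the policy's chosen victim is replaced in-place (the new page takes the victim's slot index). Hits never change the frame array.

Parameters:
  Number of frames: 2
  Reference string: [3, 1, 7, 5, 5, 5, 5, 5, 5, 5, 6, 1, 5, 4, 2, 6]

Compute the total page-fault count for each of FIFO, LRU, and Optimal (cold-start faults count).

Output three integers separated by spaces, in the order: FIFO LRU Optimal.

Answer: 10 10 8

Derivation:
--- FIFO ---
  step 0: ref 3 -> FAULT, frames=[3,-] (faults so far: 1)
  step 1: ref 1 -> FAULT, frames=[3,1] (faults so far: 2)
  step 2: ref 7 -> FAULT, evict 3, frames=[7,1] (faults so far: 3)
  step 3: ref 5 -> FAULT, evict 1, frames=[7,5] (faults so far: 4)
  step 4: ref 5 -> HIT, frames=[7,5] (faults so far: 4)
  step 5: ref 5 -> HIT, frames=[7,5] (faults so far: 4)
  step 6: ref 5 -> HIT, frames=[7,5] (faults so far: 4)
  step 7: ref 5 -> HIT, frames=[7,5] (faults so far: 4)
  step 8: ref 5 -> HIT, frames=[7,5] (faults so far: 4)
  step 9: ref 5 -> HIT, frames=[7,5] (faults so far: 4)
  step 10: ref 6 -> FAULT, evict 7, frames=[6,5] (faults so far: 5)
  step 11: ref 1 -> FAULT, evict 5, frames=[6,1] (faults so far: 6)
  step 12: ref 5 -> FAULT, evict 6, frames=[5,1] (faults so far: 7)
  step 13: ref 4 -> FAULT, evict 1, frames=[5,4] (faults so far: 8)
  step 14: ref 2 -> FAULT, evict 5, frames=[2,4] (faults so far: 9)
  step 15: ref 6 -> FAULT, evict 4, frames=[2,6] (faults so far: 10)
  FIFO total faults: 10
--- LRU ---
  step 0: ref 3 -> FAULT, frames=[3,-] (faults so far: 1)
  step 1: ref 1 -> FAULT, frames=[3,1] (faults so far: 2)
  step 2: ref 7 -> FAULT, evict 3, frames=[7,1] (faults so far: 3)
  step 3: ref 5 -> FAULT, evict 1, frames=[7,5] (faults so far: 4)
  step 4: ref 5 -> HIT, frames=[7,5] (faults so far: 4)
  step 5: ref 5 -> HIT, frames=[7,5] (faults so far: 4)
  step 6: ref 5 -> HIT, frames=[7,5] (faults so far: 4)
  step 7: ref 5 -> HIT, frames=[7,5] (faults so far: 4)
  step 8: ref 5 -> HIT, frames=[7,5] (faults so far: 4)
  step 9: ref 5 -> HIT, frames=[7,5] (faults so far: 4)
  step 10: ref 6 -> FAULT, evict 7, frames=[6,5] (faults so far: 5)
  step 11: ref 1 -> FAULT, evict 5, frames=[6,1] (faults so far: 6)
  step 12: ref 5 -> FAULT, evict 6, frames=[5,1] (faults so far: 7)
  step 13: ref 4 -> FAULT, evict 1, frames=[5,4] (faults so far: 8)
  step 14: ref 2 -> FAULT, evict 5, frames=[2,4] (faults so far: 9)
  step 15: ref 6 -> FAULT, evict 4, frames=[2,6] (faults so far: 10)
  LRU total faults: 10
--- Optimal ---
  step 0: ref 3 -> FAULT, frames=[3,-] (faults so far: 1)
  step 1: ref 1 -> FAULT, frames=[3,1] (faults so far: 2)
  step 2: ref 7 -> FAULT, evict 3, frames=[7,1] (faults so far: 3)
  step 3: ref 5 -> FAULT, evict 7, frames=[5,1] (faults so far: 4)
  step 4: ref 5 -> HIT, frames=[5,1] (faults so far: 4)
  step 5: ref 5 -> HIT, frames=[5,1] (faults so far: 4)
  step 6: ref 5 -> HIT, frames=[5,1] (faults so far: 4)
  step 7: ref 5 -> HIT, frames=[5,1] (faults so far: 4)
  step 8: ref 5 -> HIT, frames=[5,1] (faults so far: 4)
  step 9: ref 5 -> HIT, frames=[5,1] (faults so far: 4)
  step 10: ref 6 -> FAULT, evict 5, frames=[6,1] (faults so far: 5)
  step 11: ref 1 -> HIT, frames=[6,1] (faults so far: 5)
  step 12: ref 5 -> FAULT, evict 1, frames=[6,5] (faults so far: 6)
  step 13: ref 4 -> FAULT, evict 5, frames=[6,4] (faults so far: 7)
  step 14: ref 2 -> FAULT, evict 4, frames=[6,2] (faults so far: 8)
  step 15: ref 6 -> HIT, frames=[6,2] (faults so far: 8)
  Optimal total faults: 8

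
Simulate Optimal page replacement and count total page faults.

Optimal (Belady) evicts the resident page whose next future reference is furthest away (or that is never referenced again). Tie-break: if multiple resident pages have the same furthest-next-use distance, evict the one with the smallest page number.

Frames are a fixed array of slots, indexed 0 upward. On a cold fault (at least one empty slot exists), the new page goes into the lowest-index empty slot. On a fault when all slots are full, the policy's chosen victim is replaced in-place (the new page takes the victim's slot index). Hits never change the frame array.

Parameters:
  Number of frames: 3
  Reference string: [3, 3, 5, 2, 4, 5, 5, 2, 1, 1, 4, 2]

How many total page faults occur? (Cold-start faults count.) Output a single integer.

Answer: 5

Derivation:
Step 0: ref 3 → FAULT, frames=[3,-,-]
Step 1: ref 3 → HIT, frames=[3,-,-]
Step 2: ref 5 → FAULT, frames=[3,5,-]
Step 3: ref 2 → FAULT, frames=[3,5,2]
Step 4: ref 4 → FAULT (evict 3), frames=[4,5,2]
Step 5: ref 5 → HIT, frames=[4,5,2]
Step 6: ref 5 → HIT, frames=[4,5,2]
Step 7: ref 2 → HIT, frames=[4,5,2]
Step 8: ref 1 → FAULT (evict 5), frames=[4,1,2]
Step 9: ref 1 → HIT, frames=[4,1,2]
Step 10: ref 4 → HIT, frames=[4,1,2]
Step 11: ref 2 → HIT, frames=[4,1,2]
Total faults: 5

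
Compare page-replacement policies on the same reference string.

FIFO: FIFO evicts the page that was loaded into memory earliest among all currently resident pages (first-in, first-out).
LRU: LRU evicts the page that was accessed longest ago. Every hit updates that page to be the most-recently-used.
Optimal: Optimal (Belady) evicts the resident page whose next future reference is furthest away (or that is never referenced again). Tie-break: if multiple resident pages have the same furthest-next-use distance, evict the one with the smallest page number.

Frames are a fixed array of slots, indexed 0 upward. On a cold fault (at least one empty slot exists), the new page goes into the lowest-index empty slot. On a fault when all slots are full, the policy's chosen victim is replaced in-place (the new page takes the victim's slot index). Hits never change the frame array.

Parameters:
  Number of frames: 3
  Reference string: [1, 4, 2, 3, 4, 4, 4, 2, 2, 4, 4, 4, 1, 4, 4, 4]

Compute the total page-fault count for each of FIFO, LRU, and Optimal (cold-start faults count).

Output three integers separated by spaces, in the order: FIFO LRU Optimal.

Answer: 6 5 5

Derivation:
--- FIFO ---
  step 0: ref 1 -> FAULT, frames=[1,-,-] (faults so far: 1)
  step 1: ref 4 -> FAULT, frames=[1,4,-] (faults so far: 2)
  step 2: ref 2 -> FAULT, frames=[1,4,2] (faults so far: 3)
  step 3: ref 3 -> FAULT, evict 1, frames=[3,4,2] (faults so far: 4)
  step 4: ref 4 -> HIT, frames=[3,4,2] (faults so far: 4)
  step 5: ref 4 -> HIT, frames=[3,4,2] (faults so far: 4)
  step 6: ref 4 -> HIT, frames=[3,4,2] (faults so far: 4)
  step 7: ref 2 -> HIT, frames=[3,4,2] (faults so far: 4)
  step 8: ref 2 -> HIT, frames=[3,4,2] (faults so far: 4)
  step 9: ref 4 -> HIT, frames=[3,4,2] (faults so far: 4)
  step 10: ref 4 -> HIT, frames=[3,4,2] (faults so far: 4)
  step 11: ref 4 -> HIT, frames=[3,4,2] (faults so far: 4)
  step 12: ref 1 -> FAULT, evict 4, frames=[3,1,2] (faults so far: 5)
  step 13: ref 4 -> FAULT, evict 2, frames=[3,1,4] (faults so far: 6)
  step 14: ref 4 -> HIT, frames=[3,1,4] (faults so far: 6)
  step 15: ref 4 -> HIT, frames=[3,1,4] (faults so far: 6)
  FIFO total faults: 6
--- LRU ---
  step 0: ref 1 -> FAULT, frames=[1,-,-] (faults so far: 1)
  step 1: ref 4 -> FAULT, frames=[1,4,-] (faults so far: 2)
  step 2: ref 2 -> FAULT, frames=[1,4,2] (faults so far: 3)
  step 3: ref 3 -> FAULT, evict 1, frames=[3,4,2] (faults so far: 4)
  step 4: ref 4 -> HIT, frames=[3,4,2] (faults so far: 4)
  step 5: ref 4 -> HIT, frames=[3,4,2] (faults so far: 4)
  step 6: ref 4 -> HIT, frames=[3,4,2] (faults so far: 4)
  step 7: ref 2 -> HIT, frames=[3,4,2] (faults so far: 4)
  step 8: ref 2 -> HIT, frames=[3,4,2] (faults so far: 4)
  step 9: ref 4 -> HIT, frames=[3,4,2] (faults so far: 4)
  step 10: ref 4 -> HIT, frames=[3,4,2] (faults so far: 4)
  step 11: ref 4 -> HIT, frames=[3,4,2] (faults so far: 4)
  step 12: ref 1 -> FAULT, evict 3, frames=[1,4,2] (faults so far: 5)
  step 13: ref 4 -> HIT, frames=[1,4,2] (faults so far: 5)
  step 14: ref 4 -> HIT, frames=[1,4,2] (faults so far: 5)
  step 15: ref 4 -> HIT, frames=[1,4,2] (faults so far: 5)
  LRU total faults: 5
--- Optimal ---
  step 0: ref 1 -> FAULT, frames=[1,-,-] (faults so far: 1)
  step 1: ref 4 -> FAULT, frames=[1,4,-] (faults so far: 2)
  step 2: ref 2 -> FAULT, frames=[1,4,2] (faults so far: 3)
  step 3: ref 3 -> FAULT, evict 1, frames=[3,4,2] (faults so far: 4)
  step 4: ref 4 -> HIT, frames=[3,4,2] (faults so far: 4)
  step 5: ref 4 -> HIT, frames=[3,4,2] (faults so far: 4)
  step 6: ref 4 -> HIT, frames=[3,4,2] (faults so far: 4)
  step 7: ref 2 -> HIT, frames=[3,4,2] (faults so far: 4)
  step 8: ref 2 -> HIT, frames=[3,4,2] (faults so far: 4)
  step 9: ref 4 -> HIT, frames=[3,4,2] (faults so far: 4)
  step 10: ref 4 -> HIT, frames=[3,4,2] (faults so far: 4)
  step 11: ref 4 -> HIT, frames=[3,4,2] (faults so far: 4)
  step 12: ref 1 -> FAULT, evict 2, frames=[3,4,1] (faults so far: 5)
  step 13: ref 4 -> HIT, frames=[3,4,1] (faults so far: 5)
  step 14: ref 4 -> HIT, frames=[3,4,1] (faults so far: 5)
  step 15: ref 4 -> HIT, frames=[3,4,1] (faults so far: 5)
  Optimal total faults: 5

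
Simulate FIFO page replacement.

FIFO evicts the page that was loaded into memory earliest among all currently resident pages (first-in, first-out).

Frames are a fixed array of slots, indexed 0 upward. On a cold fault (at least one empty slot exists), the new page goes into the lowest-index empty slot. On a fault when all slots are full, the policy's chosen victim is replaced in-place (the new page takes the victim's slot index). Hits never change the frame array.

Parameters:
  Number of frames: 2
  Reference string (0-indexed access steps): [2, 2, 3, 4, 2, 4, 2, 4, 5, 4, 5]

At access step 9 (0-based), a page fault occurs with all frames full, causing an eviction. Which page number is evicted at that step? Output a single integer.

Answer: 2

Derivation:
Step 0: ref 2 -> FAULT, frames=[2,-]
Step 1: ref 2 -> HIT, frames=[2,-]
Step 2: ref 3 -> FAULT, frames=[2,3]
Step 3: ref 4 -> FAULT, evict 2, frames=[4,3]
Step 4: ref 2 -> FAULT, evict 3, frames=[4,2]
Step 5: ref 4 -> HIT, frames=[4,2]
Step 6: ref 2 -> HIT, frames=[4,2]
Step 7: ref 4 -> HIT, frames=[4,2]
Step 8: ref 5 -> FAULT, evict 4, frames=[5,2]
Step 9: ref 4 -> FAULT, evict 2, frames=[5,4]
At step 9: evicted page 2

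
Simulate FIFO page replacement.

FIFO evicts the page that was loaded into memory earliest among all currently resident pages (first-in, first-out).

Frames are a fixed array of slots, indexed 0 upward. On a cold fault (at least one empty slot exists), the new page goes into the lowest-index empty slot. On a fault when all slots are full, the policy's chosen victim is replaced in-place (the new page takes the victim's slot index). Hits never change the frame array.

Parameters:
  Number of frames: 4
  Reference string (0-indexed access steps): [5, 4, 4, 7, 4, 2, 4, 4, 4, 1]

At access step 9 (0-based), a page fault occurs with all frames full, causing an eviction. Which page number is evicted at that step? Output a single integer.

Answer: 5

Derivation:
Step 0: ref 5 -> FAULT, frames=[5,-,-,-]
Step 1: ref 4 -> FAULT, frames=[5,4,-,-]
Step 2: ref 4 -> HIT, frames=[5,4,-,-]
Step 3: ref 7 -> FAULT, frames=[5,4,7,-]
Step 4: ref 4 -> HIT, frames=[5,4,7,-]
Step 5: ref 2 -> FAULT, frames=[5,4,7,2]
Step 6: ref 4 -> HIT, frames=[5,4,7,2]
Step 7: ref 4 -> HIT, frames=[5,4,7,2]
Step 8: ref 4 -> HIT, frames=[5,4,7,2]
Step 9: ref 1 -> FAULT, evict 5, frames=[1,4,7,2]
At step 9: evicted page 5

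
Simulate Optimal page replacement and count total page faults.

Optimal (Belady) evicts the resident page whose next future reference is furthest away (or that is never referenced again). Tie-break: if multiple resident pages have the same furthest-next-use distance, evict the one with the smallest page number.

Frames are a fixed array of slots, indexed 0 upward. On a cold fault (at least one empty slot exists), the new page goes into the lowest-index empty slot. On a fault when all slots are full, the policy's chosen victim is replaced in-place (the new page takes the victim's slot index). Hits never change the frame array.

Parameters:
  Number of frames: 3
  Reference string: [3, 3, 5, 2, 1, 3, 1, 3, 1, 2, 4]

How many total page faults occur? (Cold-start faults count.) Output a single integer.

Answer: 5

Derivation:
Step 0: ref 3 → FAULT, frames=[3,-,-]
Step 1: ref 3 → HIT, frames=[3,-,-]
Step 2: ref 5 → FAULT, frames=[3,5,-]
Step 3: ref 2 → FAULT, frames=[3,5,2]
Step 4: ref 1 → FAULT (evict 5), frames=[3,1,2]
Step 5: ref 3 → HIT, frames=[3,1,2]
Step 6: ref 1 → HIT, frames=[3,1,2]
Step 7: ref 3 → HIT, frames=[3,1,2]
Step 8: ref 1 → HIT, frames=[3,1,2]
Step 9: ref 2 → HIT, frames=[3,1,2]
Step 10: ref 4 → FAULT (evict 1), frames=[3,4,2]
Total faults: 5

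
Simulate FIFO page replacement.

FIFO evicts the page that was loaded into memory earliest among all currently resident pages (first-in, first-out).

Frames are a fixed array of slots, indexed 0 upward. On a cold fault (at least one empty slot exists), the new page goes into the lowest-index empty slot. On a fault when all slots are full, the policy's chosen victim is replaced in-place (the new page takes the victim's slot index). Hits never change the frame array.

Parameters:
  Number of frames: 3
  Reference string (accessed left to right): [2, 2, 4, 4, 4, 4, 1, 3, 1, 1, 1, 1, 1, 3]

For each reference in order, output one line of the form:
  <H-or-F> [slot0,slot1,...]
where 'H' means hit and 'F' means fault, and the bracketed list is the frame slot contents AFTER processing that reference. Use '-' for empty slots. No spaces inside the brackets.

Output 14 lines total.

F [2,-,-]
H [2,-,-]
F [2,4,-]
H [2,4,-]
H [2,4,-]
H [2,4,-]
F [2,4,1]
F [3,4,1]
H [3,4,1]
H [3,4,1]
H [3,4,1]
H [3,4,1]
H [3,4,1]
H [3,4,1]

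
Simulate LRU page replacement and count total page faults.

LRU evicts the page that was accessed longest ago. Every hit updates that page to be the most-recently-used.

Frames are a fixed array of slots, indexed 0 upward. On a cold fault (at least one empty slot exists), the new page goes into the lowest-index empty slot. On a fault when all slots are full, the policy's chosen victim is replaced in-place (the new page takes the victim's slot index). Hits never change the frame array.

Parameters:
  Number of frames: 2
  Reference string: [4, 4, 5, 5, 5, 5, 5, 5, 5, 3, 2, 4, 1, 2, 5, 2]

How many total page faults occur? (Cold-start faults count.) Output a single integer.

Step 0: ref 4 → FAULT, frames=[4,-]
Step 1: ref 4 → HIT, frames=[4,-]
Step 2: ref 5 → FAULT, frames=[4,5]
Step 3: ref 5 → HIT, frames=[4,5]
Step 4: ref 5 → HIT, frames=[4,5]
Step 5: ref 5 → HIT, frames=[4,5]
Step 6: ref 5 → HIT, frames=[4,5]
Step 7: ref 5 → HIT, frames=[4,5]
Step 8: ref 5 → HIT, frames=[4,5]
Step 9: ref 3 → FAULT (evict 4), frames=[3,5]
Step 10: ref 2 → FAULT (evict 5), frames=[3,2]
Step 11: ref 4 → FAULT (evict 3), frames=[4,2]
Step 12: ref 1 → FAULT (evict 2), frames=[4,1]
Step 13: ref 2 → FAULT (evict 4), frames=[2,1]
Step 14: ref 5 → FAULT (evict 1), frames=[2,5]
Step 15: ref 2 → HIT, frames=[2,5]
Total faults: 8

Answer: 8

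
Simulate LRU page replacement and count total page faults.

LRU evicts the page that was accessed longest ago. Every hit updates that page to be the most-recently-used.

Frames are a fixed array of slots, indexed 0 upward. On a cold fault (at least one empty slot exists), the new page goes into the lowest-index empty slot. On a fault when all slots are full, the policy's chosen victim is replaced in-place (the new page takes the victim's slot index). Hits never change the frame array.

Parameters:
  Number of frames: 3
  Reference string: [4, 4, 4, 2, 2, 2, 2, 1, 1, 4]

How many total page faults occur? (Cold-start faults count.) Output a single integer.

Step 0: ref 4 → FAULT, frames=[4,-,-]
Step 1: ref 4 → HIT, frames=[4,-,-]
Step 2: ref 4 → HIT, frames=[4,-,-]
Step 3: ref 2 → FAULT, frames=[4,2,-]
Step 4: ref 2 → HIT, frames=[4,2,-]
Step 5: ref 2 → HIT, frames=[4,2,-]
Step 6: ref 2 → HIT, frames=[4,2,-]
Step 7: ref 1 → FAULT, frames=[4,2,1]
Step 8: ref 1 → HIT, frames=[4,2,1]
Step 9: ref 4 → HIT, frames=[4,2,1]
Total faults: 3

Answer: 3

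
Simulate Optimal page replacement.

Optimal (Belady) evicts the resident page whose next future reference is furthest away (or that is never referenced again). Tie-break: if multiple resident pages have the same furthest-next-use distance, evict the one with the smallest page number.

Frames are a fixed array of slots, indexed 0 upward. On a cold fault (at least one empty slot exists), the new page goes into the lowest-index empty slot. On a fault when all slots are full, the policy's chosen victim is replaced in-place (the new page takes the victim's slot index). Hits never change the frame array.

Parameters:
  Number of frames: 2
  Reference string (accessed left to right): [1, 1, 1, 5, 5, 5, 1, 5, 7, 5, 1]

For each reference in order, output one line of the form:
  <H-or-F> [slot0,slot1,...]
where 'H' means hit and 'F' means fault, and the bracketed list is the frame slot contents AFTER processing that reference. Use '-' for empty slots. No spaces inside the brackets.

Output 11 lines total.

F [1,-]
H [1,-]
H [1,-]
F [1,5]
H [1,5]
H [1,5]
H [1,5]
H [1,5]
F [7,5]
H [7,5]
F [7,1]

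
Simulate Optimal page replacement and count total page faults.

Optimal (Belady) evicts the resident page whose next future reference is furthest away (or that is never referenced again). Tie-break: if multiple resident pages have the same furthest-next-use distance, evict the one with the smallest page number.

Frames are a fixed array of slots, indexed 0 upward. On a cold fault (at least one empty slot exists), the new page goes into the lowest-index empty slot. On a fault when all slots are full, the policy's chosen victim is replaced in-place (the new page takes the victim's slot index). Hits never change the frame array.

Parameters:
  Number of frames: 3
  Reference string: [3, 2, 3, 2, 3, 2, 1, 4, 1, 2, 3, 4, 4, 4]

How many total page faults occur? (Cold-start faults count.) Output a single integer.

Step 0: ref 3 → FAULT, frames=[3,-,-]
Step 1: ref 2 → FAULT, frames=[3,2,-]
Step 2: ref 3 → HIT, frames=[3,2,-]
Step 3: ref 2 → HIT, frames=[3,2,-]
Step 4: ref 3 → HIT, frames=[3,2,-]
Step 5: ref 2 → HIT, frames=[3,2,-]
Step 6: ref 1 → FAULT, frames=[3,2,1]
Step 7: ref 4 → FAULT (evict 3), frames=[4,2,1]
Step 8: ref 1 → HIT, frames=[4,2,1]
Step 9: ref 2 → HIT, frames=[4,2,1]
Step 10: ref 3 → FAULT (evict 1), frames=[4,2,3]
Step 11: ref 4 → HIT, frames=[4,2,3]
Step 12: ref 4 → HIT, frames=[4,2,3]
Step 13: ref 4 → HIT, frames=[4,2,3]
Total faults: 5

Answer: 5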